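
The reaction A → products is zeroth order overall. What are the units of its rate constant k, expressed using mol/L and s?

mol/L·s⁻¹

Step 1: For overall order n, rate = k × (concentration)^n.
Step 2: Rate has units mol/L·s⁻¹; concentration term has units (mol/L)^0.
Step 3: k = rate / (concentration)^n, so units of k = (mol/L)^(1-0)·s⁻¹ = mol/L·s⁻¹.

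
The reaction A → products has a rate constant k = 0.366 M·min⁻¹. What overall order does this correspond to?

zeroth order (0)

Step 1: The units of k for an nth-order reaction are (concentration)^(1-n)·(time)⁻¹.
Step 2: Here k has units M·min⁻¹, so the concentration exponent is 1.
Step 3: 1 - n = 1 ⇒ n = 0. The reaction is zeroth order.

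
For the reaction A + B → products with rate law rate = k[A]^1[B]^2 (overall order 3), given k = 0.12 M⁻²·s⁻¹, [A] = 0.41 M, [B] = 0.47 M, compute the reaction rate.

0.01087 M/s

Step 1: The rate law is rate = k[A]^1[B]^2, overall order = 1+2 = 3
Step 2: Substitute values: rate = 0.12 × (0.41)^1 × (0.47)^2
Step 3: rate = 0.12 × 0.41 × 0.2209 = 0.0108683 M/s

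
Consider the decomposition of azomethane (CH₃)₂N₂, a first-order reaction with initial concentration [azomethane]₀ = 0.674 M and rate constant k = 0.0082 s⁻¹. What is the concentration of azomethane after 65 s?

0.3955 M

Step 1: For a first-order reaction: [azomethane] = [azomethane]₀ × e^(-kt)
Step 2: [azomethane] = 0.674 × e^(-0.0082 × 65)
Step 3: [azomethane] = 0.674 × e^(-0.533)
Step 4: [azomethane] = 0.674 × 0.586842 = 0.3955 M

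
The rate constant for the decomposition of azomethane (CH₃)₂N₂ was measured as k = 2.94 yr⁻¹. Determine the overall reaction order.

first order (1)

Step 1: The units of k for an nth-order reaction are (concentration)^(1-n)·(time)⁻¹.
Step 2: Here k has units yr⁻¹, so the concentration exponent is 0.
Step 3: 1 - n = 0 ⇒ n = 1. The reaction is first order.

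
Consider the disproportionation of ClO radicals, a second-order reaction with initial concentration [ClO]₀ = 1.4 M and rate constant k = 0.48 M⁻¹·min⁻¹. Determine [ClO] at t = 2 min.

0.5973 M

Step 1: For a second-order reaction: 1/[ClO] = 1/[ClO]₀ + kt
Step 2: 1/[ClO] = 1/1.4 + 0.48 × 2
Step 3: 1/[ClO] = 0.7143 + 0.96 = 1.674
Step 4: [ClO] = 1/1.674 = 0.5973 M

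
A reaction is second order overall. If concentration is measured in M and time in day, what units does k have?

M⁻¹·day⁻¹

Step 1: For overall order n, rate = k × (concentration)^n.
Step 2: Rate has units M·day⁻¹; concentration term has units M^2.
Step 3: k = rate / (concentration)^n, so units of k = M^(1-2)·day⁻¹ = M⁻¹·day⁻¹.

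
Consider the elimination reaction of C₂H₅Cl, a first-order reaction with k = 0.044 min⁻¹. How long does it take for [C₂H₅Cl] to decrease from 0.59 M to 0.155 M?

30.38 min

Step 1: For first-order: t = ln([C₂H₅Cl]₀/[C₂H₅Cl])/k
Step 2: t = ln(0.59/0.155)/0.044
Step 3: t = ln(3.806)/0.044
Step 4: t = 1.337/0.044 = 30.38 min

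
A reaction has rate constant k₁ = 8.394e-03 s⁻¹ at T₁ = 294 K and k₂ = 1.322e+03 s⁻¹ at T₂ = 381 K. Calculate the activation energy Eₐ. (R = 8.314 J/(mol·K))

128.1 kJ/mol

Step 1: Use the two-temperature Arrhenius form: ln(k₂/k₁) = -Eₐ/R × (1/T₂ - 1/T₁)
Step 2: ln(k₂/k₁) = ln(1.322e+03/8.394e-03) = ln(157493) = 11.9671
Step 3: 1/T₂ - 1/T₁ = 1/381 - 1/294 = -7.766886e-04 K⁻¹
Step 4: Eₐ = -R × ln(k₂/k₁) / (1/T₂ - 1/T₁) = -8.314 × 11.9671 / -7.766886e-04
Step 5: Eₐ = 1.2810e+05 J/mol = 128.1 kJ/mol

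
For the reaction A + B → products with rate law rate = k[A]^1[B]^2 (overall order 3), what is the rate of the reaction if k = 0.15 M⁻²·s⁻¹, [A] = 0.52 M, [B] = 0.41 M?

0.01311 M/s

Step 1: The rate law is rate = k[A]^1[B]^2, overall order = 1+2 = 3
Step 2: Substitute values: rate = 0.15 × (0.52)^1 × (0.41)^2
Step 3: rate = 0.15 × 0.52 × 0.1681 = 0.0131118 M/s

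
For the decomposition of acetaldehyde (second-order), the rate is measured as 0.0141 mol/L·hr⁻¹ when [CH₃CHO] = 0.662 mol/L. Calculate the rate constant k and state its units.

0.03217 (mol/L)⁻¹·hr⁻¹

Step 1: rate = k[CH₃CHO]^2, so k = rate / [CH₃CHO]^2.
Step 2: k = 0.0141 / (0.662)^2 = 0.0141 / 0.4382.
Step 3: k = 0.03217 (mol/L)⁻¹·hr⁻¹.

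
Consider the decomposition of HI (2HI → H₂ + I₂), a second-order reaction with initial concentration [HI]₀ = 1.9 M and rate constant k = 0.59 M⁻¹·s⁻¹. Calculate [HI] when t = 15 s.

0.1067 M

Step 1: For a second-order reaction: 1/[HI] = 1/[HI]₀ + kt
Step 2: 1/[HI] = 1/1.9 + 0.59 × 15
Step 3: 1/[HI] = 0.5263 + 8.85 = 9.376
Step 4: [HI] = 1/9.376 = 0.1067 M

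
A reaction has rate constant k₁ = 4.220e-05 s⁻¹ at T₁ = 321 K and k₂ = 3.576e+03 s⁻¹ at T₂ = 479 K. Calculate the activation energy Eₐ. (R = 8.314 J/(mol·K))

147.7 kJ/mol

Step 1: Use the two-temperature Arrhenius form: ln(k₂/k₁) = -Eₐ/R × (1/T₂ - 1/T₁)
Step 2: ln(k₂/k₁) = ln(3.576e+03/4.220e-05) = ln(8.47393e+07) = 18.2551
Step 3: 1/T₂ - 1/T₁ = 1/479 - 1/321 = -1.027582e-03 K⁻¹
Step 4: Eₐ = -R × ln(k₂/k₁) / (1/T₂ - 1/T₁) = -8.314 × 18.2551 / -1.027582e-03
Step 5: Eₐ = 1.4770e+05 J/mol = 147.7 kJ/mol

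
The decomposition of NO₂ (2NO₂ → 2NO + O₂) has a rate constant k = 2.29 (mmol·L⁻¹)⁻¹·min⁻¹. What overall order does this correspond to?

second order (2)

Step 1: The units of k for an nth-order reaction are (concentration)^(1-n)·(time)⁻¹.
Step 2: Here k has units (mmol·L⁻¹)⁻¹·min⁻¹, so the concentration exponent is -1.
Step 3: 1 - n = -1 ⇒ n = 2. The reaction is second order.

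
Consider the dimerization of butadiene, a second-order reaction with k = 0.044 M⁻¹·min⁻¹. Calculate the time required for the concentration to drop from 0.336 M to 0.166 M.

69.27 min

Step 1: For second-order: t = (1/[C₄H₆] - 1/[C₄H₆]₀)/k
Step 2: t = (1/0.166 - 1/0.336)/0.044
Step 3: t = (6.024 - 2.976)/0.044
Step 4: t = 3.048/0.044 = 69.27 min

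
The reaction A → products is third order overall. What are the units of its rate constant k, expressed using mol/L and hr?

(mol/L)⁻²·hr⁻¹

Step 1: For overall order n, rate = k × (concentration)^n.
Step 2: Rate has units mol/L·hr⁻¹; concentration term has units (mol/L)^3.
Step 3: k = rate / (concentration)^n, so units of k = (mol/L)^(1-3)·hr⁻¹ = (mol/L)⁻²·hr⁻¹.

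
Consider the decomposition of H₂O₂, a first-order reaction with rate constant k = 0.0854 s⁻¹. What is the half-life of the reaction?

8.116 s

Step 1: For a first-order reaction, t₁/₂ = ln(2)/k
Step 2: t₁/₂ = ln(2)/0.0854
Step 3: t₁/₂ = 0.6931/0.0854 = 8.116 s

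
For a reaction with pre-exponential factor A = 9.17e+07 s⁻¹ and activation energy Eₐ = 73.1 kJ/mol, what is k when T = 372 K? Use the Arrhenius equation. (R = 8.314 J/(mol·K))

4.98e-03 s⁻¹

Step 1: Use the Arrhenius equation: k = A × exp(-Eₐ/RT)
Step 2: Convert Eₐ to J/mol: 73.1 kJ/mol = 73100 J/mol
Step 3: Calculate the exponent: -Eₐ/(RT) = -73100/(8.314 × 372) = -23.63548
Step 4: k = 9.17e+07 × exp(-23.63548)
Step 5: k = 9.17e+07 × 5.43552e-11 = 4.9844e-03 s⁻¹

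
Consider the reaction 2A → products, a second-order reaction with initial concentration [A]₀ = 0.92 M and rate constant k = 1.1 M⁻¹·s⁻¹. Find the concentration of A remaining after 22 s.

0.03955 M

Step 1: For a second-order reaction: 1/[A] = 1/[A]₀ + kt
Step 2: 1/[A] = 1/0.92 + 1.1 × 22
Step 3: 1/[A] = 1.087 + 24.2 = 25.29
Step 4: [A] = 1/25.29 = 0.03955 M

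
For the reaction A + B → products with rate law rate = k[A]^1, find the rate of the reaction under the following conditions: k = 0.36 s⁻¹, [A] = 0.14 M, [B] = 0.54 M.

0.0504 M/s

Step 1: The rate law is rate = k[A]^1
Step 2: Note that the rate does not depend on [B] (zero order in B).
Step 3: rate = 0.36 × (0.14)^1 = 0.0504 M/s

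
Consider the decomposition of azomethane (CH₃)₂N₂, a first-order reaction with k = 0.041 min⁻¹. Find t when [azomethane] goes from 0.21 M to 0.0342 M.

44.27 min

Step 1: For first-order: t = ln([azomethane]₀/[azomethane])/k
Step 2: t = ln(0.21/0.0342)/0.041
Step 3: t = ln(6.14)/0.041
Step 4: t = 1.815/0.041 = 44.27 min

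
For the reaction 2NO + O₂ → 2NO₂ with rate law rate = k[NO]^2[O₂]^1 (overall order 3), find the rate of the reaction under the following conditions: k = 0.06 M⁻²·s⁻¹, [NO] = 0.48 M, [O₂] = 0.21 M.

0.002903 M/s

Step 1: The rate law is rate = k[NO]^2[O₂]^1, overall order = 2+1 = 3
Step 2: Substitute values: rate = 0.06 × (0.48)^2 × (0.21)^1
Step 3: rate = 0.06 × 0.2304 × 0.21 = 0.00290304 M/s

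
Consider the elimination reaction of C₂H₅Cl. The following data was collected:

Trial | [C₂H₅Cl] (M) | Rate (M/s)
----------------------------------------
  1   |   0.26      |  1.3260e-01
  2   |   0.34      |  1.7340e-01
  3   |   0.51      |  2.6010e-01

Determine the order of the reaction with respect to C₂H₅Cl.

first order (1)

Step 1: Compare trials to find order n where rate₂/rate₁ = ([C₂H₅Cl]₂/[C₂H₅Cl]₁)^n
Step 2: rate₂/rate₁ = 1.7340e-01/1.3260e-01 = 1.308
Step 3: [C₂H₅Cl]₂/[C₂H₅Cl]₁ = 0.34/0.26 = 1.308
Step 4: n = ln(1.308)/ln(1.308) = 1.00 ≈ 1
Step 5: The reaction is first order in C₂H₅Cl.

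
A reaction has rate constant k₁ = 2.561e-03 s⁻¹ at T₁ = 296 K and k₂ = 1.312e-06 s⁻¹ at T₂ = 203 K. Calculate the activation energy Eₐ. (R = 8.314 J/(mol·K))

40.7 kJ/mol

Step 1: Use the two-temperature Arrhenius form: ln(k₂/k₁) = -Eₐ/R × (1/T₂ - 1/T₁)
Step 2: ln(k₂/k₁) = ln(1.312e-06/2.561e-03) = ln(0.0005123) = -7.5766
Step 3: 1/T₂ - 1/T₁ = 1/203 - 1/296 = 1.547730e-03 K⁻¹
Step 4: Eₐ = -R × ln(k₂/k₁) / (1/T₂ - 1/T₁) = -8.314 × -7.5766 / 1.547730e-03
Step 5: Eₐ = 4.0700e+04 J/mol = 40.7 kJ/mol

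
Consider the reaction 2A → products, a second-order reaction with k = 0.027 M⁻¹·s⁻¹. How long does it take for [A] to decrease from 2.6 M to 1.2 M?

16.62 s

Step 1: For second-order: t = (1/[A] - 1/[A]₀)/k
Step 2: t = (1/1.2 - 1/2.6)/0.027
Step 3: t = (0.8333 - 0.3846)/0.027
Step 4: t = 0.4487/0.027 = 16.62 s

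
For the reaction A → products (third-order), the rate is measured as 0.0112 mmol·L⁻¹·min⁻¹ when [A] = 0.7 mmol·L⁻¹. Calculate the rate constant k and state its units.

0.03265 (mmol·L⁻¹)⁻²·min⁻¹

Step 1: rate = k[A]^3, so k = rate / [A]^3.
Step 2: k = 0.0112 / (0.7)^3 = 0.0112 / 0.343.
Step 3: k = 0.03265 (mmol·L⁻¹)⁻²·min⁻¹.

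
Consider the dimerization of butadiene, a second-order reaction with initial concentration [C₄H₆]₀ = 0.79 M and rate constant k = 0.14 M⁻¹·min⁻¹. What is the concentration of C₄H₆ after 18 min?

0.2641 M

Step 1: For a second-order reaction: 1/[C₄H₆] = 1/[C₄H₆]₀ + kt
Step 2: 1/[C₄H₆] = 1/0.79 + 0.14 × 18
Step 3: 1/[C₄H₆] = 1.266 + 2.52 = 3.786
Step 4: [C₄H₆] = 1/3.786 = 0.2641 M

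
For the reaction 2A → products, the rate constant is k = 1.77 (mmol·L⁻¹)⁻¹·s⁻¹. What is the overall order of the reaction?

second order (2)

Step 1: The units of k for an nth-order reaction are (concentration)^(1-n)·(time)⁻¹.
Step 2: Here k has units (mmol·L⁻¹)⁻¹·s⁻¹, so the concentration exponent is -1.
Step 3: 1 - n = -1 ⇒ n = 2. The reaction is second order.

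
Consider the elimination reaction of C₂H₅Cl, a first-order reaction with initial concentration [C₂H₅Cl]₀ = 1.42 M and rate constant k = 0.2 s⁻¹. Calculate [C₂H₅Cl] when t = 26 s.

0.007834 M

Step 1: For a first-order reaction: [C₂H₅Cl] = [C₂H₅Cl]₀ × e^(-kt)
Step 2: [C₂H₅Cl] = 1.42 × e^(-0.2 × 26)
Step 3: [C₂H₅Cl] = 1.42 × e^(-5.2)
Step 4: [C₂H₅Cl] = 1.42 × 0.00551656 = 0.007834 M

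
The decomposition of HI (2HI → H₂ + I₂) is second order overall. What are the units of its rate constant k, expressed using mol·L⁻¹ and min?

(mol·L⁻¹)⁻¹·min⁻¹

Step 1: For overall order n, rate = k × (concentration)^n.
Step 2: Rate has units mol·L⁻¹·min⁻¹; concentration term has units (mol·L⁻¹)^2.
Step 3: k = rate / (concentration)^n, so units of k = (mol·L⁻¹)^(1-2)·min⁻¹ = (mol·L⁻¹)⁻¹·min⁻¹.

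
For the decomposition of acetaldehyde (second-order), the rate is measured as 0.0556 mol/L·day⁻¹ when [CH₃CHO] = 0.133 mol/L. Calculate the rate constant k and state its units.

3.143 (mol/L)⁻¹·day⁻¹

Step 1: rate = k[CH₃CHO]^2, so k = rate / [CH₃CHO]^2.
Step 2: k = 0.0556 / (0.133)^2 = 0.0556 / 0.01769.
Step 3: k = 3.143 (mol/L)⁻¹·day⁻¹.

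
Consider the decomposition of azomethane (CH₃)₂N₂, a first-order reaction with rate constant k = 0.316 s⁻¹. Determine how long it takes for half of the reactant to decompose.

2.194 s

Step 1: For a first-order reaction, t₁/₂ = ln(2)/k
Step 2: t₁/₂ = ln(2)/0.316
Step 3: t₁/₂ = 0.6931/0.316 = 2.194 s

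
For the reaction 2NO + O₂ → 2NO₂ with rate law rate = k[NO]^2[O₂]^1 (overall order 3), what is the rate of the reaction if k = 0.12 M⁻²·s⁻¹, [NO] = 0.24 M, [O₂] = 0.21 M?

0.001452 M/s

Step 1: The rate law is rate = k[NO]^2[O₂]^1, overall order = 2+1 = 3
Step 2: Substitute values: rate = 0.12 × (0.24)^2 × (0.21)^1
Step 3: rate = 0.12 × 0.0576 × 0.21 = 0.00145152 M/s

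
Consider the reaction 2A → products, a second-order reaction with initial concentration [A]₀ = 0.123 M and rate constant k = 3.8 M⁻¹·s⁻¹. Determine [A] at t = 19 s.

0.01245 M

Step 1: For a second-order reaction: 1/[A] = 1/[A]₀ + kt
Step 2: 1/[A] = 1/0.123 + 3.8 × 19
Step 3: 1/[A] = 8.13 + 72.2 = 80.33
Step 4: [A] = 1/80.33 = 0.01245 M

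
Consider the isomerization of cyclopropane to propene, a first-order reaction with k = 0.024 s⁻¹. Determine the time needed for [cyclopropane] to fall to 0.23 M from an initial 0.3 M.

11.07 s

Step 1: For first-order: t = ln([cyclopropane]₀/[cyclopropane])/k
Step 2: t = ln(0.3/0.23)/0.024
Step 3: t = ln(1.304)/0.024
Step 4: t = 0.2657/0.024 = 11.07 s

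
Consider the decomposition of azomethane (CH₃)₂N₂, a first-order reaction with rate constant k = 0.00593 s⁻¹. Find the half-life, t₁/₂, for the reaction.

116.9 s

Step 1: For a first-order reaction, t₁/₂ = ln(2)/k
Step 2: t₁/₂ = ln(2)/0.00593
Step 3: t₁/₂ = 0.6931/0.00593 = 116.9 s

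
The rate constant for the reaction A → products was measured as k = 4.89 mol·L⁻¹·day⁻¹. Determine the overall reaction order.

zeroth order (0)

Step 1: The units of k for an nth-order reaction are (concentration)^(1-n)·(time)⁻¹.
Step 2: Here k has units mol·L⁻¹·day⁻¹, so the concentration exponent is 1.
Step 3: 1 - n = 1 ⇒ n = 0. The reaction is zeroth order.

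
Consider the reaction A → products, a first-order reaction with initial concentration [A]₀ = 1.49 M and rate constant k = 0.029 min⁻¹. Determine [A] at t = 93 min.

0.1004 M

Step 1: For a first-order reaction: [A] = [A]₀ × e^(-kt)
Step 2: [A] = 1.49 × e^(-0.029 × 93)
Step 3: [A] = 1.49 × e^(-2.697)
Step 4: [A] = 1.49 × 0.0674074 = 0.1004 M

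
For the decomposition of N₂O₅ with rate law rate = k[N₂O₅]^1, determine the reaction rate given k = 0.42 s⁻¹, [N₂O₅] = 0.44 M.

0.1848 M/s

Step 1: Identify the rate law: rate = k[N₂O₅]^1
Step 2: Substitute values: rate = 0.42 × (0.44)^1
Step 3: Calculate: rate = 0.42 × 0.44 = 0.1848 M/s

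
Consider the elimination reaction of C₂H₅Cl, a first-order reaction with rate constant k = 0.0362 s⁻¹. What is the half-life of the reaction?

19.15 s

Step 1: For a first-order reaction, t₁/₂ = ln(2)/k
Step 2: t₁/₂ = ln(2)/0.0362
Step 3: t₁/₂ = 0.6931/0.0362 = 19.15 s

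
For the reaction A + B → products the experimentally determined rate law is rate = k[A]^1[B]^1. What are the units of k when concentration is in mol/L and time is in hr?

(mol/L)⁻¹·hr⁻¹

Step 1: Overall order = 1 + 1 = 2.
Step 2: rate has units mol/L·hr⁻¹; [A]^1[B]^1 has units (mol/L)^2.
Step 3: k = rate/([A]^1[B]^1), so units of k = (mol/L)^(1-2)·hr⁻¹ = (mol/L)⁻¹·hr⁻¹.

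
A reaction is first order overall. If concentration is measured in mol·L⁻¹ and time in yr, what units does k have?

yr⁻¹

Step 1: For overall order n, rate = k × (concentration)^n.
Step 2: Rate has units mol·L⁻¹·yr⁻¹; concentration term has units (mol·L⁻¹)^1.
Step 3: k = rate / (concentration)^n, so units of k = (mol·L⁻¹)^(1-1)·yr⁻¹ = yr⁻¹.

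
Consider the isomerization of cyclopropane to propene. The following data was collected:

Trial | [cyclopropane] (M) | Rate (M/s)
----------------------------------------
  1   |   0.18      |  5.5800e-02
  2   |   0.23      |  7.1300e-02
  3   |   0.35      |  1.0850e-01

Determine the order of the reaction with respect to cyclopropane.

first order (1)

Step 1: Compare trials to find order n where rate₂/rate₁ = ([cyclopropane]₂/[cyclopropane]₁)^n
Step 2: rate₂/rate₁ = 7.1300e-02/5.5800e-02 = 1.278
Step 3: [cyclopropane]₂/[cyclopropane]₁ = 0.23/0.18 = 1.278
Step 4: n = ln(1.278)/ln(1.278) = 1.00 ≈ 1
Step 5: The reaction is first order in cyclopropane.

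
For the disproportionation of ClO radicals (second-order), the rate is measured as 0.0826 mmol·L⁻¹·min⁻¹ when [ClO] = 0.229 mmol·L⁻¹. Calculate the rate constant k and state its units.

1.575 (mmol·L⁻¹)⁻¹·min⁻¹

Step 1: rate = k[ClO]^2, so k = rate / [ClO]^2.
Step 2: k = 0.0826 / (0.229)^2 = 0.0826 / 0.05244.
Step 3: k = 1.575 (mmol·L⁻¹)⁻¹·min⁻¹.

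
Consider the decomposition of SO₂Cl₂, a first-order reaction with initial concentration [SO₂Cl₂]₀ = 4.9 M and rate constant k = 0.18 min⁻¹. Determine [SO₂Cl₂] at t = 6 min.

1.664 M

Step 1: For a first-order reaction: [SO₂Cl₂] = [SO₂Cl₂]₀ × e^(-kt)
Step 2: [SO₂Cl₂] = 4.9 × e^(-0.18 × 6)
Step 3: [SO₂Cl₂] = 4.9 × e^(-1.08)
Step 4: [SO₂Cl₂] = 4.9 × 0.339596 = 1.664 M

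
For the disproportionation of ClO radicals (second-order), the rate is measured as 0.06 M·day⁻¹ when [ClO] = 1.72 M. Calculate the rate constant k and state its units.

0.02028 M⁻¹·day⁻¹

Step 1: rate = k[ClO]^2, so k = rate / [ClO]^2.
Step 2: k = 0.06 / (1.72)^2 = 0.06 / 2.958.
Step 3: k = 0.02028 M⁻¹·day⁻¹.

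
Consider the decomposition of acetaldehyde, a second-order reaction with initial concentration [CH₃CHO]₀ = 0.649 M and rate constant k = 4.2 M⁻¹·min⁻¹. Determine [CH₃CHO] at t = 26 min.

0.00903 M

Step 1: For a second-order reaction: 1/[CH₃CHO] = 1/[CH₃CHO]₀ + kt
Step 2: 1/[CH₃CHO] = 1/0.649 + 4.2 × 26
Step 3: 1/[CH₃CHO] = 1.541 + 109.2 = 110.7
Step 4: [CH₃CHO] = 1/110.7 = 0.00903 M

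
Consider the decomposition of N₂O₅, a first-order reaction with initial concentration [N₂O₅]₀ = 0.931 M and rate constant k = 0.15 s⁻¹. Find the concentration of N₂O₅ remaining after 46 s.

0.0009382 M

Step 1: For a first-order reaction: [N₂O₅] = [N₂O₅]₀ × e^(-kt)
Step 2: [N₂O₅] = 0.931 × e^(-0.15 × 46)
Step 3: [N₂O₅] = 0.931 × e^(-6.9)
Step 4: [N₂O₅] = 0.931 × 0.00100779 = 0.0009382 M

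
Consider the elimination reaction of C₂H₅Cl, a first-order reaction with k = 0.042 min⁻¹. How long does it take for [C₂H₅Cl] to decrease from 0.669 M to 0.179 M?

31.39 min

Step 1: For first-order: t = ln([C₂H₅Cl]₀/[C₂H₅Cl])/k
Step 2: t = ln(0.669/0.179)/0.042
Step 3: t = ln(3.737)/0.042
Step 4: t = 1.318/0.042 = 31.39 min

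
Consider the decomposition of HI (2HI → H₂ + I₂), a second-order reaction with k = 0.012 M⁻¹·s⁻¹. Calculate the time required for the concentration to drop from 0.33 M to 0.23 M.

109.8 s

Step 1: For second-order: t = (1/[HI] - 1/[HI]₀)/k
Step 2: t = (1/0.23 - 1/0.33)/0.012
Step 3: t = (4.348 - 3.03)/0.012
Step 4: t = 1.318/0.012 = 109.8 s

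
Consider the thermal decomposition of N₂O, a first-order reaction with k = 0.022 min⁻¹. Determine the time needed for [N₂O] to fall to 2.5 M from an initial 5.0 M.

31.51 min

Step 1: For first-order: t = ln([N₂O]₀/[N₂O])/k
Step 2: t = ln(5.0/2.5)/0.022
Step 3: t = ln(2)/0.022
Step 4: t = 0.6931/0.022 = 31.51 min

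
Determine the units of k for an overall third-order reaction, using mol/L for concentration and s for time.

(mol/L)⁻²·s⁻¹

Step 1: For overall order n, rate = k × (concentration)^n.
Step 2: Rate has units mol/L·s⁻¹; concentration term has units (mol/L)^3.
Step 3: k = rate / (concentration)^n, so units of k = (mol/L)^(1-3)·s⁻¹ = (mol/L)⁻²·s⁻¹.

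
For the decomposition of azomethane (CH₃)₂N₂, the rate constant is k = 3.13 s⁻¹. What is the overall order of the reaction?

first order (1)

Step 1: The units of k for an nth-order reaction are (concentration)^(1-n)·(time)⁻¹.
Step 2: Here k has units s⁻¹, so the concentration exponent is 0.
Step 3: 1 - n = 0 ⇒ n = 1. The reaction is first order.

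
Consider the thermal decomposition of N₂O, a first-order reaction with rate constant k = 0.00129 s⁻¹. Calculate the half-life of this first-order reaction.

537.3 s

Step 1: For a first-order reaction, t₁/₂ = ln(2)/k
Step 2: t₁/₂ = ln(2)/0.00129
Step 3: t₁/₂ = 0.6931/0.00129 = 537.3 s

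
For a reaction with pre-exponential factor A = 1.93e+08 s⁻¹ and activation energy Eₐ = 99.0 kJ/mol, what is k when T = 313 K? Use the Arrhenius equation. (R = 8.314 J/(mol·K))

5.80e-09 s⁻¹

Step 1: Use the Arrhenius equation: k = A × exp(-Eₐ/RT)
Step 2: Convert Eₐ to J/mol: 99.0 kJ/mol = 99000 J/mol
Step 3: Calculate the exponent: -Eₐ/(RT) = -99000/(8.314 × 313) = -38.04353
Step 4: k = 1.93e+08 × exp(-38.04353)
Step 5: k = 1.93e+08 × 3.00542e-17 = 5.8005e-09 s⁻¹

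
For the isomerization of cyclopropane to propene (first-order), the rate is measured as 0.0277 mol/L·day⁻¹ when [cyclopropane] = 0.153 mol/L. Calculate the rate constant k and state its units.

0.181 day⁻¹

Step 1: rate = k[cyclopropane]^1, so k = rate / [cyclopropane]^1.
Step 2: k = 0.0277 / (0.153)^1 = 0.0277 / 0.153.
Step 3: k = 0.181 day⁻¹.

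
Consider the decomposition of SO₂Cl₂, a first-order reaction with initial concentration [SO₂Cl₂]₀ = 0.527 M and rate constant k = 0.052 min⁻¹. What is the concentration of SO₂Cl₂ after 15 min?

0.2416 M

Step 1: For a first-order reaction: [SO₂Cl₂] = [SO₂Cl₂]₀ × e^(-kt)
Step 2: [SO₂Cl₂] = 0.527 × e^(-0.052 × 15)
Step 3: [SO₂Cl₂] = 0.527 × e^(-0.78)
Step 4: [SO₂Cl₂] = 0.527 × 0.458406 = 0.2416 M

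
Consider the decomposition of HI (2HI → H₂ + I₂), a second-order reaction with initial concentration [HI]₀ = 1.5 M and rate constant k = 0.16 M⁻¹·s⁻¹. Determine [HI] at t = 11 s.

0.4121 M

Step 1: For a second-order reaction: 1/[HI] = 1/[HI]₀ + kt
Step 2: 1/[HI] = 1/1.5 + 0.16 × 11
Step 3: 1/[HI] = 0.6667 + 1.76 = 2.427
Step 4: [HI] = 1/2.427 = 0.4121 M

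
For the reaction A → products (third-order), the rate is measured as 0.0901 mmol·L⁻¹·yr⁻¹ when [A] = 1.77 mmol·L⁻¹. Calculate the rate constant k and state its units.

0.01625 (mmol·L⁻¹)⁻²·yr⁻¹

Step 1: rate = k[A]^3, so k = rate / [A]^3.
Step 2: k = 0.0901 / (1.77)^3 = 0.0901 / 5.545.
Step 3: k = 0.01625 (mmol·L⁻¹)⁻²·yr⁻¹.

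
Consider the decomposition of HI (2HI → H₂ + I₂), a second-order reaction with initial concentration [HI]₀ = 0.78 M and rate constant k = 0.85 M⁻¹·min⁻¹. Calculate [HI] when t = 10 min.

0.1022 M

Step 1: For a second-order reaction: 1/[HI] = 1/[HI]₀ + kt
Step 2: 1/[HI] = 1/0.78 + 0.85 × 10
Step 3: 1/[HI] = 1.282 + 8.5 = 9.782
Step 4: [HI] = 1/9.782 = 0.1022 M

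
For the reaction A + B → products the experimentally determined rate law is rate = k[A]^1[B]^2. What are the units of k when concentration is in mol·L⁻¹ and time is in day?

(mol·L⁻¹)⁻²·day⁻¹

Step 1: Overall order = 1 + 2 = 3.
Step 2: rate has units mol·L⁻¹·day⁻¹; [A]^1[B]^2 has units (mol·L⁻¹)^3.
Step 3: k = rate/([A]^1[B]^2), so units of k = (mol·L⁻¹)^(1-3)·day⁻¹ = (mol·L⁻¹)⁻²·day⁻¹.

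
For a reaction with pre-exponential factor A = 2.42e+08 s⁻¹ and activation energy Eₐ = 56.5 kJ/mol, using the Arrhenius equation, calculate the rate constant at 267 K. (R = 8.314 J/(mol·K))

2.14e-03 s⁻¹

Step 1: Use the Arrhenius equation: k = A × exp(-Eₐ/RT)
Step 2: Convert Eₐ to J/mol: 56.5 kJ/mol = 56500 J/mol
Step 3: Calculate the exponent: -Eₐ/(RT) = -56500/(8.314 × 267) = -25.45231
Step 4: k = 2.42e+08 × exp(-25.45231)
Step 5: k = 2.42e+08 × 8.83491e-12 = 2.1380e-03 s⁻¹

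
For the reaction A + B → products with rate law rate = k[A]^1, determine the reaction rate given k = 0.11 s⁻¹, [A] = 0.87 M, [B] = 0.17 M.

0.0957 M/s

Step 1: The rate law is rate = k[A]^1
Step 2: Note that the rate does not depend on [B] (zero order in B).
Step 3: rate = 0.11 × (0.87)^1 = 0.0957 M/s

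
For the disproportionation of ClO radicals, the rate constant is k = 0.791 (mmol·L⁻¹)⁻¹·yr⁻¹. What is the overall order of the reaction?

second order (2)

Step 1: The units of k for an nth-order reaction are (concentration)^(1-n)·(time)⁻¹.
Step 2: Here k has units (mmol·L⁻¹)⁻¹·yr⁻¹, so the concentration exponent is -1.
Step 3: 1 - n = -1 ⇒ n = 2. The reaction is second order.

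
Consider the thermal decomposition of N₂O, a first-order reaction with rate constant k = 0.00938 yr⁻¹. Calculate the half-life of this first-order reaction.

73.9 yr

Step 1: For a first-order reaction, t₁/₂ = ln(2)/k
Step 2: t₁/₂ = ln(2)/0.00938
Step 3: t₁/₂ = 0.6931/0.00938 = 73.9 yr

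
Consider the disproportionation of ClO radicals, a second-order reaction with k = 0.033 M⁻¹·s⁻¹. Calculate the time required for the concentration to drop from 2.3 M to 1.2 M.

12.08 s

Step 1: For second-order: t = (1/[ClO] - 1/[ClO]₀)/k
Step 2: t = (1/1.2 - 1/2.3)/0.033
Step 3: t = (0.8333 - 0.4348)/0.033
Step 4: t = 0.3986/0.033 = 12.08 s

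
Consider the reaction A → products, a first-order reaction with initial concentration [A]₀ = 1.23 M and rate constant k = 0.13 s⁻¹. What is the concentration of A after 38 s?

0.0088 M

Step 1: For a first-order reaction: [A] = [A]₀ × e^(-kt)
Step 2: [A] = 1.23 × e^(-0.13 × 38)
Step 3: [A] = 1.23 × e^(-4.94)
Step 4: [A] = 1.23 × 0.0071546 = 0.0088 M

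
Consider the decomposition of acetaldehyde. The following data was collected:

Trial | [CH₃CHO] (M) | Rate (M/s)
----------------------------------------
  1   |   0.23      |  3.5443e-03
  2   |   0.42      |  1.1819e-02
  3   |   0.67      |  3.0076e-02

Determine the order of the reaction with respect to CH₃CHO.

second order (2)

Step 1: Compare trials to find order n where rate₂/rate₁ = ([CH₃CHO]₂/[CH₃CHO]₁)^n
Step 2: rate₂/rate₁ = 1.1819e-02/3.5443e-03 = 3.335
Step 3: [CH₃CHO]₂/[CH₃CHO]₁ = 0.42/0.23 = 1.826
Step 4: n = ln(3.335)/ln(1.826) = 2.00 ≈ 2
Step 5: The reaction is second order in CH₃CHO.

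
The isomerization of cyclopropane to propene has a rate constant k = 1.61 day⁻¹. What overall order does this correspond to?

first order (1)

Step 1: The units of k for an nth-order reaction are (concentration)^(1-n)·(time)⁻¹.
Step 2: Here k has units day⁻¹, so the concentration exponent is 0.
Step 3: 1 - n = 0 ⇒ n = 1. The reaction is first order.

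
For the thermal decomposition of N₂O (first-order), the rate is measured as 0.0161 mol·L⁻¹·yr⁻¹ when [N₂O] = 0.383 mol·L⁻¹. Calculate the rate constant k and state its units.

0.04204 yr⁻¹

Step 1: rate = k[N₂O]^1, so k = rate / [N₂O]^1.
Step 2: k = 0.0161 / (0.383)^1 = 0.0161 / 0.383.
Step 3: k = 0.04204 yr⁻¹.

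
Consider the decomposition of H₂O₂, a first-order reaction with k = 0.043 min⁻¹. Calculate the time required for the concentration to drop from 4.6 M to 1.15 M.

32.24 min

Step 1: For first-order: t = ln([H₂O₂]₀/[H₂O₂])/k
Step 2: t = ln(4.6/1.15)/0.043
Step 3: t = ln(4)/0.043
Step 4: t = 1.386/0.043 = 32.24 min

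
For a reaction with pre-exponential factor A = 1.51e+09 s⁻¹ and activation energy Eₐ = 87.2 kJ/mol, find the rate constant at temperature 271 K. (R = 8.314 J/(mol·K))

2.35e-08 s⁻¹

Step 1: Use the Arrhenius equation: k = A × exp(-Eₐ/RT)
Step 2: Convert Eₐ to J/mol: 87.2 kJ/mol = 87200 J/mol
Step 3: Calculate the exponent: -Eₐ/(RT) = -87200/(8.314 × 271) = -38.70234
Step 4: k = 1.51e+09 × exp(-38.70234)
Step 5: k = 1.51e+09 × 1.55520e-17 = 2.3484e-08 s⁻¹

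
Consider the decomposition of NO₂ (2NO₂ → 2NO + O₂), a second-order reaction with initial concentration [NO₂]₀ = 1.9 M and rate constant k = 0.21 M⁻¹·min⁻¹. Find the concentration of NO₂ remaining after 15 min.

0.272 M

Step 1: For a second-order reaction: 1/[NO₂] = 1/[NO₂]₀ + kt
Step 2: 1/[NO₂] = 1/1.9 + 0.21 × 15
Step 3: 1/[NO₂] = 0.5263 + 3.15 = 3.676
Step 4: [NO₂] = 1/3.676 = 0.272 M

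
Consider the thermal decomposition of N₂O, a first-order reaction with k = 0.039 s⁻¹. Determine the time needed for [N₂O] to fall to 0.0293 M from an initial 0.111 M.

34.15 s

Step 1: For first-order: t = ln([N₂O]₀/[N₂O])/k
Step 2: t = ln(0.111/0.0293)/0.039
Step 3: t = ln(3.788)/0.039
Step 4: t = 1.332/0.039 = 34.15 s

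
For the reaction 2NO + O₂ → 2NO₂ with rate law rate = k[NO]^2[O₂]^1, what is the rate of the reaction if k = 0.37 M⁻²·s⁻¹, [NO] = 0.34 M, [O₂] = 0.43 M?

0.01839 M/s

Step 1: The rate law is rate = k[NO]^2[O₂]^1
Step 2: Substitute: rate = 0.37 × (0.34)^2 × (0.43)^1
Step 3: rate = 0.37 × 0.1156 × 0.43 = 0.018392 M/s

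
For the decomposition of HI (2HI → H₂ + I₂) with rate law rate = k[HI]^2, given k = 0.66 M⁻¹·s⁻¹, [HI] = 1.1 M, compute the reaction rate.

0.7986 M/s

Step 1: Identify the rate law: rate = k[HI]^2
Step 2: Substitute values: rate = 0.66 × (1.1)^2
Step 3: Calculate: rate = 0.66 × 1.21 = 0.7986 M/s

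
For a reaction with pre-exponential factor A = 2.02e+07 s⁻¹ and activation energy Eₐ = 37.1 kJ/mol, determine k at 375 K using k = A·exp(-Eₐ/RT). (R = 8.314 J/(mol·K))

1.37e+02 s⁻¹

Step 1: Use the Arrhenius equation: k = A × exp(-Eₐ/RT)
Step 2: Convert Eₐ to J/mol: 37.1 kJ/mol = 37100 J/mol
Step 3: Calculate the exponent: -Eₐ/(RT) = -37100/(8.314 × 375) = -11.89961
Step 4: k = 2.02e+07 × exp(-11.89961)
Step 5: k = 2.02e+07 × 6.79305e-06 = 1.3722e+02 s⁻¹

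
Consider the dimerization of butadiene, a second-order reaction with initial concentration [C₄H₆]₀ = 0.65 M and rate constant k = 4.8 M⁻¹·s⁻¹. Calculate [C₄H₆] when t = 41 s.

0.005042 M

Step 1: For a second-order reaction: 1/[C₄H₆] = 1/[C₄H₆]₀ + kt
Step 2: 1/[C₄H₆] = 1/0.65 + 4.8 × 41
Step 3: 1/[C₄H₆] = 1.538 + 196.8 = 198.3
Step 4: [C₄H₆] = 1/198.3 = 0.005042 M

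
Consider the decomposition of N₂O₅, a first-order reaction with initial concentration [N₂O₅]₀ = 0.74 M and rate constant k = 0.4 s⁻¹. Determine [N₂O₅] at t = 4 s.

0.1494 M

Step 1: For a first-order reaction: [N₂O₅] = [N₂O₅]₀ × e^(-kt)
Step 2: [N₂O₅] = 0.74 × e^(-0.4 × 4)
Step 3: [N₂O₅] = 0.74 × e^(-1.6)
Step 4: [N₂O₅] = 0.74 × 0.201897 = 0.1494 M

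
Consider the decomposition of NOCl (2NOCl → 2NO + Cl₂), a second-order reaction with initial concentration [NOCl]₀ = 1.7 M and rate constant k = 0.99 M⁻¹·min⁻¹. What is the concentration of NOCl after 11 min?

0.08712 M

Step 1: For a second-order reaction: 1/[NOCl] = 1/[NOCl]₀ + kt
Step 2: 1/[NOCl] = 1/1.7 + 0.99 × 11
Step 3: 1/[NOCl] = 0.5882 + 10.89 = 11.48
Step 4: [NOCl] = 1/11.48 = 0.08712 M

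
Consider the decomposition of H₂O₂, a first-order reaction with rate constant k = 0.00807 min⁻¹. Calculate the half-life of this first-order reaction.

85.89 min

Step 1: For a first-order reaction, t₁/₂ = ln(2)/k
Step 2: t₁/₂ = ln(2)/0.00807
Step 3: t₁/₂ = 0.6931/0.00807 = 85.89 min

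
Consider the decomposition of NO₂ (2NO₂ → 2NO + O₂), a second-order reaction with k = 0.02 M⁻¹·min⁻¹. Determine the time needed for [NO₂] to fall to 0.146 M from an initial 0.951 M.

289.9 min

Step 1: For second-order: t = (1/[NO₂] - 1/[NO₂]₀)/k
Step 2: t = (1/0.146 - 1/0.951)/0.02
Step 3: t = (6.849 - 1.052)/0.02
Step 4: t = 5.798/0.02 = 289.9 min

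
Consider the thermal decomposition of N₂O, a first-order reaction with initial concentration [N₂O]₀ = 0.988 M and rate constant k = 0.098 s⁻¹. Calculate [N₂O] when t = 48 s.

0.00895 M

Step 1: For a first-order reaction: [N₂O] = [N₂O]₀ × e^(-kt)
Step 2: [N₂O] = 0.988 × e^(-0.098 × 48)
Step 3: [N₂O] = 0.988 × e^(-4.704)
Step 4: [N₂O] = 0.988 × 0.00905897 = 0.00895 M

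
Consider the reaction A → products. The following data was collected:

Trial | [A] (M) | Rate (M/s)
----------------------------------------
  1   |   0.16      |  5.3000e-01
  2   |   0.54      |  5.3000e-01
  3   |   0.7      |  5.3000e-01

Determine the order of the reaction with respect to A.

zeroth order (0)

Step 1: Compare trials - when concentration changes, rate stays constant.
Step 2: rate₂/rate₁ = 5.3000e-01/5.3000e-01 = 1
Step 3: [A]₂/[A]₁ = 0.54/0.16 = 3.375
Step 4: Since rate ratio ≈ (conc ratio)^0, the reaction is zeroth order.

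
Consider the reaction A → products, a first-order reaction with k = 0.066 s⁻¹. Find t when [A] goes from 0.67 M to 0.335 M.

10.5 s

Step 1: For first-order: t = ln([A]₀/[A])/k
Step 2: t = ln(0.67/0.335)/0.066
Step 3: t = ln(2)/0.066
Step 4: t = 0.6931/0.066 = 10.5 s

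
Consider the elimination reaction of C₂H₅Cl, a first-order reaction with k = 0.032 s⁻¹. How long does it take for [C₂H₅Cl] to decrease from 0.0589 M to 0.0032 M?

91.02 s

Step 1: For first-order: t = ln([C₂H₅Cl]₀/[C₂H₅Cl])/k
Step 2: t = ln(0.0589/0.0032)/0.032
Step 3: t = ln(18.41)/0.032
Step 4: t = 2.913/0.032 = 91.02 s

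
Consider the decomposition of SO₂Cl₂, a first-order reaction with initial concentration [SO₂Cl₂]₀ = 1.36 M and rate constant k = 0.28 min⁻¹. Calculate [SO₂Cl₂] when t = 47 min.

2.62e-06 M

Step 1: For a first-order reaction: [SO₂Cl₂] = [SO₂Cl₂]₀ × e^(-kt)
Step 2: [SO₂Cl₂] = 1.36 × e^(-0.28 × 47)
Step 3: [SO₂Cl₂] = 1.36 × e^(-13.16)
Step 4: [SO₂Cl₂] = 1.36 × 1.92613e-06 = 2.62e-06 M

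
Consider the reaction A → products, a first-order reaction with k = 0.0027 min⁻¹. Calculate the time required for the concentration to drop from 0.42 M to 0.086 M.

587.4 min

Step 1: For first-order: t = ln([A]₀/[A])/k
Step 2: t = ln(0.42/0.086)/0.0027
Step 3: t = ln(4.884)/0.0027
Step 4: t = 1.586/0.0027 = 587.4 min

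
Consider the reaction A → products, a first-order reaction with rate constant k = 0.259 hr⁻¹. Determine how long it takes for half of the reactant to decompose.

2.676 hr

Step 1: For a first-order reaction, t₁/₂ = ln(2)/k
Step 2: t₁/₂ = ln(2)/0.259
Step 3: t₁/₂ = 0.6931/0.259 = 2.676 hr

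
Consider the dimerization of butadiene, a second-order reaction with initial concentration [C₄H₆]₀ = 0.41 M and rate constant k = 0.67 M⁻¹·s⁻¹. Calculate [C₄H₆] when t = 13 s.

0.08969 M

Step 1: For a second-order reaction: 1/[C₄H₆] = 1/[C₄H₆]₀ + kt
Step 2: 1/[C₄H₆] = 1/0.41 + 0.67 × 13
Step 3: 1/[C₄H₆] = 2.439 + 8.71 = 11.15
Step 4: [C₄H₆] = 1/11.15 = 0.08969 M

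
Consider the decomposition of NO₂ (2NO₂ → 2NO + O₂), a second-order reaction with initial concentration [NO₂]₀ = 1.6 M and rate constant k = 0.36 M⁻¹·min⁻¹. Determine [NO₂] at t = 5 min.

0.4124 M

Step 1: For a second-order reaction: 1/[NO₂] = 1/[NO₂]₀ + kt
Step 2: 1/[NO₂] = 1/1.6 + 0.36 × 5
Step 3: 1/[NO₂] = 0.625 + 1.8 = 2.425
Step 4: [NO₂] = 1/2.425 = 0.4124 M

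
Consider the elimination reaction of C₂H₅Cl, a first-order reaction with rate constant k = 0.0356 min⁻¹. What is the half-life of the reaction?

19.47 min

Step 1: For a first-order reaction, t₁/₂ = ln(2)/k
Step 2: t₁/₂ = ln(2)/0.0356
Step 3: t₁/₂ = 0.6931/0.0356 = 19.47 min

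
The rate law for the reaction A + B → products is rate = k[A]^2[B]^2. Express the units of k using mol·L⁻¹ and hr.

(mol·L⁻¹)⁻³·hr⁻¹

Step 1: Overall order = 2 + 2 = 4.
Step 2: rate has units mol·L⁻¹·hr⁻¹; [A]^2[B]^2 has units (mol·L⁻¹)^4.
Step 3: k = rate/([A]^2[B]^2), so units of k = (mol·L⁻¹)^(1-4)·hr⁻¹ = (mol·L⁻¹)⁻³·hr⁻¹.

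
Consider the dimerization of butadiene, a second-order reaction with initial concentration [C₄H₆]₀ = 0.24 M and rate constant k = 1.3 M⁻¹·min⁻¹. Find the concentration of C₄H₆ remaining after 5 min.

0.09375 M

Step 1: For a second-order reaction: 1/[C₄H₆] = 1/[C₄H₆]₀ + kt
Step 2: 1/[C₄H₆] = 1/0.24 + 1.3 × 5
Step 3: 1/[C₄H₆] = 4.167 + 6.5 = 10.67
Step 4: [C₄H₆] = 1/10.67 = 0.09375 M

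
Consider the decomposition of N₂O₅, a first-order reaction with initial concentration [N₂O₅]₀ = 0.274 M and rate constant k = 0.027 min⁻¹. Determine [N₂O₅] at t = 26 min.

0.1358 M

Step 1: For a first-order reaction: [N₂O₅] = [N₂O₅]₀ × e^(-kt)
Step 2: [N₂O₅] = 0.274 × e^(-0.027 × 26)
Step 3: [N₂O₅] = 0.274 × e^(-0.702)
Step 4: [N₂O₅] = 0.274 × 0.495593 = 0.1358 M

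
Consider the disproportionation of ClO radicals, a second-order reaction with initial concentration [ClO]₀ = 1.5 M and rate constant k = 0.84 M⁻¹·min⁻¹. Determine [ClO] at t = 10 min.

0.1103 M

Step 1: For a second-order reaction: 1/[ClO] = 1/[ClO]₀ + kt
Step 2: 1/[ClO] = 1/1.5 + 0.84 × 10
Step 3: 1/[ClO] = 0.6667 + 8.4 = 9.067
Step 4: [ClO] = 1/9.067 = 0.1103 M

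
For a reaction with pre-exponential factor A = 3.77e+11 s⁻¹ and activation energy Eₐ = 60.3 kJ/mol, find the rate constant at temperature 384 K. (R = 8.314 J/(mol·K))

2.36e+03 s⁻¹

Step 1: Use the Arrhenius equation: k = A × exp(-Eₐ/RT)
Step 2: Convert Eₐ to J/mol: 60.3 kJ/mol = 60300 J/mol
Step 3: Calculate the exponent: -Eₐ/(RT) = -60300/(8.314 × 384) = -18.88757
Step 4: k = 3.77e+11 × exp(-18.88757)
Step 5: k = 3.77e+11 × 6.26950e-09 = 2.3636e+03 s⁻¹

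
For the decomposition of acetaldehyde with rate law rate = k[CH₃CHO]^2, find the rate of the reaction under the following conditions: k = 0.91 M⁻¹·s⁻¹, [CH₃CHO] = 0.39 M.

0.1384 M/s

Step 1: Identify the rate law: rate = k[CH₃CHO]^2
Step 2: Substitute values: rate = 0.91 × (0.39)^2
Step 3: Calculate: rate = 0.91 × 0.1521 = 0.138411 M/s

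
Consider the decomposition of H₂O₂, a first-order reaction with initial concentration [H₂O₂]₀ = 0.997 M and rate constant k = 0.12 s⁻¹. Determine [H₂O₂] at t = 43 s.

0.005724 M

Step 1: For a first-order reaction: [H₂O₂] = [H₂O₂]₀ × e^(-kt)
Step 2: [H₂O₂] = 0.997 × e^(-0.12 × 43)
Step 3: [H₂O₂] = 0.997 × e^(-5.16)
Step 4: [H₂O₂] = 0.997 × 0.0057417 = 0.005724 M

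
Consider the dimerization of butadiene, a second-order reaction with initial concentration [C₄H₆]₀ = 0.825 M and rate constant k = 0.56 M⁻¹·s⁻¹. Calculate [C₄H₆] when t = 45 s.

0.03786 M

Step 1: For a second-order reaction: 1/[C₄H₆] = 1/[C₄H₆]₀ + kt
Step 2: 1/[C₄H₆] = 1/0.825 + 0.56 × 45
Step 3: 1/[C₄H₆] = 1.212 + 25.2 = 26.41
Step 4: [C₄H₆] = 1/26.41 = 0.03786 M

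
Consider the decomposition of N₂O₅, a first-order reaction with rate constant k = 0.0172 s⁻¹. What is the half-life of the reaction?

40.3 s

Step 1: For a first-order reaction, t₁/₂ = ln(2)/k
Step 2: t₁/₂ = ln(2)/0.0172
Step 3: t₁/₂ = 0.6931/0.0172 = 40.3 s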